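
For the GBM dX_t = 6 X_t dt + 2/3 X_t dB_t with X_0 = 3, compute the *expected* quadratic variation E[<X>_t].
E[<X>_t] = 9*exp(112*t/9)/28 - 9/28

<X>_t = int_0^t ((2/3) * X_s)^2 ds. Taking expectation inside the integral: E[<X>_t] = (2/3)^2 * int_0^t E[X_s^2] ds. For GBM, E[X_s^2] = x_0^2 * exp((2 mu + sigma^2) s). Integrating:
  E[<X>_t] = (2/3)^2 * 3^2 * (exp((2*6 + (2/3)^2) t) - 1) / (2*6 + (2/3)^2)
           = (2/3)^2 * 3^2 * (exp((112/9) t) - 1) / (112/9) = 9*exp(112*t/9)/28 - 9/28.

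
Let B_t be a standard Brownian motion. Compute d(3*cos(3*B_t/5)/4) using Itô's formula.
d(3*cos(3*B_t/5)/4) = (-27*cos(3*B_t/5)/200) dt + (-9*sin(3*B_t/5)/20) dB_t

Itô's formula for f(B_t) gives d f(B_t) = f'(B_t) dB_t + (1/2) f''(B_t) dt. Compute derivatives of f(x) = 3*cos(3*x/5)/4:
  f'(x)  = -9*sin(3*x/5)/20
  f''(x) = -27*cos(3*x/5)/100
Substitute x = B_t and multiply the f'' term by 1/2:
  drift     = (1/2) * (-27*cos(3*x/5)/100) evaluated at B_t = -27*cos(3*B_t/5)/200
  diffusion = (-9*sin(3*x/5)/20) evaluated at B_t = -9*sin(3*B_t/5)/20
Therefore d(3*cos(3*B_t/5)/4) = (-27*cos(3*B_t/5)/200) dt + (-9*sin(3*B_t/5)/20) dB_t.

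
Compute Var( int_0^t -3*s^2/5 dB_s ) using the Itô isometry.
Var = 9*t^5/125

The Itô integral of a deterministic integrand f(s) has mean 0 because each increment f(s) * (B_{s+ds} - B_s) has mean 0. By the Itô isometry:
  Var( int_0^t f(s) dB_s ) = E[ (int_0^t f(s) dB_s)^2 ] = int_0^t f(s)^2 ds.
Here f(s) = -3*s^2/5, so f(s)^2 = 9*s^4/25. Integrate:
  int_0^t (9*s^4/25) ds = 9*t^5/125.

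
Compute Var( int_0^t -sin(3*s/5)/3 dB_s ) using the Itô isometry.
Var = t/18 - 5*sin(6*t/5)/108

The Itô integral of a deterministic integrand f(s) has mean 0 because each increment f(s) * (B_{s+ds} - B_s) has mean 0. By the Itô isometry:
  Var( int_0^t f(s) dB_s ) = E[ (int_0^t f(s) dB_s)^2 ] = int_0^t f(s)^2 ds.
Here f(s) = -sin(3*s/5)/3, so f(s)^2 = sin(3*s/5)^2/9. Integrate:
  int_0^t (sin(3*s/5)^2/9) ds = t/18 - 5*sin(6*t/5)/108.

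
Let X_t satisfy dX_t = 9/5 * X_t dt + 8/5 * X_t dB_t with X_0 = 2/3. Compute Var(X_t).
Var(X_t) = 4*(exp(64*t/25) - 1)*exp(18*t/5)/9

For GBM dX = mu X dt + sigma X dB with X_0 = x_0, apply Itô to Y = log X: dY = (mu - sigma^2/2) dt + sigma dB, so Y_t = log(x_0) + (mu - sigma^2/2) t + sigma B_t and hence X_t = x_0 * exp((mu - sigma^2/2) t + sigma B_t).
With mu = 9/5, sigma = 8/5, x_0 = 2/3, this gives:
  X_t = 2/3 * exp((13/25) * t + (8/5) * B_t).
Since sigma*B_t ~ Normal(0, sigma^2 t), E[exp(sigma*B_t)] = exp(sigma^2 t / 2); so E[X_t] = x_0 * exp((mu - sigma^2/2) t) * exp(sigma^2 t / 2) = x_0 * exp(mu t) = 2*exp(9*t/5)/3.
Var(X_t) = E[X_t^2] - (E[X_t])^2 = x_0^2 * exp(2 mu t) * (exp(sigma^2 t) - 1) = 4*(exp(64*t/25) - 1)*exp(18*t/5)/9.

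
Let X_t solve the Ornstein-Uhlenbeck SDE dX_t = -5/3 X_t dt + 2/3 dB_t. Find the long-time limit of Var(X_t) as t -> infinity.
lim Var(X_t) = 2/15

The OU SDE dX = -theta X dt + sigma dB admits the integrating factor exp(theta t): d(exp(theta t) X_t) = sigma exp(theta t) dB_t. Integrating from 0 to t gives X_t = x_0 * exp(-theta t) + sigma * int_0^t exp(-theta (t-s)) dB_s for any initial x_0. The Itô integral has variance (by the Itô isometry) sigma^2 * int_0^t exp(-2 theta (t - s)) ds = sigma^2 * (1 - exp(-2 theta t)) / (2 theta), independent of x_0.
With theta = 5/3, sigma = 2/3:
  Var(X_t) = (2/3)^2 * (1 - exp(-2*5/3 t)) / (2 * 5/3) = 2/15 - 2*exp(-10*t/3)/15.
As t -> infinity, exp(-2*5/3 t) -> 0, so the stationary variance is sigma^2 / (2 theta) = 2/15.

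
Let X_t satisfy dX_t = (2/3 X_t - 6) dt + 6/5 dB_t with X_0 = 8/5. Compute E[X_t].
E[X_t] = 9 - 37*exp(2*t/3)/5

Taking expectations and using E[dB_t] = 0, the mean m(t) = E[X_t] satisfies the ODE m'(t) = a m(t) + b with m(0) = x_0. With a = 2/3, b = -6, x_0 = 8/5, the solution is
  m(t) = x_0 * exp(a t) + (b/a) * (exp(a t) - 1)
       = (8/5) * exp((2/3) t) + ((-6)/(2/3)) * (exp((2/3) t) - 1)
       = 9 - 37*exp(2*t/3)/5.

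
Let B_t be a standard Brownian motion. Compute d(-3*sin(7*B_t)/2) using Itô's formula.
d(-3*sin(7*B_t)/2) = (147*sin(7*B_t)/4) dt + (-21*cos(7*B_t)/2) dB_t

Itô's formula for f(B_t) gives d f(B_t) = f'(B_t) dB_t + (1/2) f''(B_t) dt. Compute derivatives of f(x) = -3*sin(7*x)/2:
  f'(x)  = -21*cos(7*x)/2
  f''(x) = 147*sin(7*x)/2
Substitute x = B_t and multiply the f'' term by 1/2:
  drift     = (1/2) * (147*sin(7*x)/2) evaluated at B_t = 147*sin(7*B_t)/4
  diffusion = (-21*cos(7*x)/2) evaluated at B_t = -21*cos(7*B_t)/2
Therefore d(-3*sin(7*B_t)/2) = (147*sin(7*B_t)/4) dt + (-21*cos(7*B_t)/2) dB_t.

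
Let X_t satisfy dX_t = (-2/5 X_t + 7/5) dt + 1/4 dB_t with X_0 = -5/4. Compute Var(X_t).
Var(X_t) = 5/64 - 5*exp(-4*t/5)/64

The variance V(t) = Var(X_t) satisfies V'(t) = 2 a V(t) + c^2 with V(0) = 0 (drift coefficient is linear in X, diffusion is constant). With a = -2/5, c = 1/4, the solution is
  V(t) = (c^2 / (2 a)) * (exp(2 a t) - 1)
       = ((1/4)^2 / (2*(-2/5))) * (exp((-4/5) t) - 1)
       = 5/64 - 5*exp(-4*t/5)/64.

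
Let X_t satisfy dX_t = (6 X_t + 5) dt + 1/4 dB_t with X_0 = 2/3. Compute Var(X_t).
Var(X_t) = exp(12*t)/192 - 1/192

The variance V(t) = Var(X_t) satisfies V'(t) = 2 a V(t) + c^2 with V(0) = 0 (drift coefficient is linear in X, diffusion is constant). With a = 6, c = 1/4, the solution is
  V(t) = (c^2 / (2 a)) * (exp(2 a t) - 1)
       = ((1/4)^2 / (2*6)) * (exp(12 t) - 1)
       = exp(12*t)/192 - 1/192.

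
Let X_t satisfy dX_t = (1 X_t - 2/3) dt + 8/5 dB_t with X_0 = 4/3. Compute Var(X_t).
Var(X_t) = 32*exp(2*t)/25 - 32/25

The variance V(t) = Var(X_t) satisfies V'(t) = 2 a V(t) + c^2 with V(0) = 0 (drift coefficient is linear in X, diffusion is constant). With a = 1, c = 8/5, the solution is
  V(t) = (c^2 / (2 a)) * (exp(2 a t) - 1)
       = ((8/5)^2 / (2*1)) * (exp(2 t) - 1)
       = 32*exp(2*t)/25 - 32/25.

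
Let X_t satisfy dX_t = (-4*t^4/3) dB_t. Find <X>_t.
<X>_t = 16*t^9/81

For an Itô process dX_t = a(t) dt + b(t) dB_t, the quadratic variation is <X>_t = int_0^t b(s)^2 ds (the drift term does not contribute). Here b(s) = -4*s^4/3, so
  b(s)^2 = 16*s^8/9.
Integrating from 0 to t:
  <X>_t = int_0^t (16*s^8/9) ds = 16*t^9/81.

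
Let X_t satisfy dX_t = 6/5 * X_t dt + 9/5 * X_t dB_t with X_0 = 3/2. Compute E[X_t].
E[X_t] = 3*exp(6*t/5)/2

For GBM dX = mu X dt + sigma X dB with X_0 = x_0, apply Itô to Y = log X: dY = (mu - sigma^2/2) dt + sigma dB, so Y_t = log(x_0) + (mu - sigma^2/2) t + sigma B_t and hence X_t = x_0 * exp((mu - sigma^2/2) t + sigma B_t).
With mu = 6/5, sigma = 9/5, x_0 = 3/2, this gives:
  X_t = 3/2 * exp((-21/50) * t + (9/5) * B_t).
Since sigma*B_t ~ Normal(0, sigma^2 t), E[exp(sigma*B_t)] = exp(sigma^2 t / 2); so E[X_t] = x_0 * exp((mu - sigma^2/2) t) * exp(sigma^2 t / 2) = x_0 * exp(mu t) = 3*exp(6*t/5)/2.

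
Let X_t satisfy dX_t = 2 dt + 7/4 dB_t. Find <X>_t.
<X>_t = 49*t/16

For an Itô process dX_t = a(t) dt + b(t) dB_t, the quadratic variation is <X>_t = int_0^t b(s)^2 ds (the drift term does not contribute). Here b(s) = 7/4, so
  b(s)^2 = 49/16.
Integrating from 0 to t:
  <X>_t = int_0^t (49/16) ds = 49*t/16.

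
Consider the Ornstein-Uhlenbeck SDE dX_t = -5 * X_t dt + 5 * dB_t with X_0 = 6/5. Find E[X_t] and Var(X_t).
E[X_t] = 6*exp(-5*t)/5; Var(X_t) = 5/2 - 5*exp(-10*t)/2

The OU SDE dX = -theta X dt + sigma dB admits the integrating factor exp(theta t): d(exp(theta t) X_t) = sigma exp(theta t) dB_t. Integrating from 0 to t:
  X_t = x_0 * exp(-theta t) + sigma * int_0^t exp(-theta (t-s)) dB_s.
The Itô integral has mean 0 and (by the Itô isometry) variance sigma^2 * int_0^t exp(-2 theta (t - s)) ds = sigma^2 * (1 - exp(-2 theta t)) / (2 theta).
With theta = 5, sigma = 5, x_0 = 6/5:
  E[X_t] = 6/5 * exp(-5 t) = 6*exp(-5*t)/5
  Var(X_t) = (5)^2 * (1 - exp(-2*5 t)) / (2 * 5) = 5/2 - 5*exp(-10*t)/2.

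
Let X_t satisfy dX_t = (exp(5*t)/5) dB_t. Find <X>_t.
<X>_t = exp(10*t)/250 - 1/250

For an Itô process dX_t = a(t) dt + b(t) dB_t, the quadratic variation is <X>_t = int_0^t b(s)^2 ds (the drift term does not contribute). Here b(s) = exp(5*s)/5, so
  b(s)^2 = exp(10*s)/25.
Integrating from 0 to t:
  <X>_t = int_0^t (exp(10*s)/25) ds = exp(10*t)/250 - 1/250.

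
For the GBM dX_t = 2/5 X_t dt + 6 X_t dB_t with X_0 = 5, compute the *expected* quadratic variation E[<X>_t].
E[<X>_t] = 1125*exp(184*t/5)/46 - 1125/46

<X>_t = int_0^t (6 * X_s)^2 ds. Taking expectation inside the integral: E[<X>_t] = 6^2 * int_0^t E[X_s^2] ds. For GBM, E[X_s^2] = x_0^2 * exp((2 mu + sigma^2) s). Integrating:
  E[<X>_t] = 6^2 * 5^2 * (exp((2*(2/5) + 6^2) t) - 1) / (2*(2/5) + 6^2)
           = 6^2 * 5^2 * (exp((184/5) t) - 1) / (184/5) = 1125*exp(184*t/5)/46 - 1125/46.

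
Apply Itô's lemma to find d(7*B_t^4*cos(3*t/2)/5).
d(7*B_t^4*cos(3*t/2)/5) = (21*B_t^2*(-B_t^2*sin(3*t/2) + 4*cos(3*t/2))/10) dt + (28*B_t^3*cos(3*t/2)/5) dB_t

Itô's formula for f(t, x): d f(t, B_t) = (f_t + (1/2) f_xx) dt + f_x dB_t. Compute partials of f(t, x) = 7*x^4*cos(3*t/2)/5:
  f_t(t,x)  = -21*x^4*sin(3*t/2)/10
  f_x(t,x)  = 28*x^3*cos(3*t/2)/5
  f_xx(t,x) = 84*x^2*cos(3*t/2)/5
Assemble drift = f_t + (1/2) f_xx = 21*x^2*(-x^2*sin(3*t/2) + 4*cos(3*t/2))/10 and diffusion = f_x = 28*x^3*cos(3*t/2)/5. Substituting x = B_t:
  d(7*B_t^4*cos(3*t/2)/5) = (21*B_t^2*(-B_t^2*sin(3*t/2) + 4*cos(3*t/2))/10) dt + (28*B_t^3*cos(3*t/2)/5) dB_t.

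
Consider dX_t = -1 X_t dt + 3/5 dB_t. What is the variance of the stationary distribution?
lim Var(X_t) = 9/50

The OU SDE dX = -theta X dt + sigma dB admits the integrating factor exp(theta t): d(exp(theta t) X_t) = sigma exp(theta t) dB_t. Integrating from 0 to t gives X_t = x_0 * exp(-theta t) + sigma * int_0^t exp(-theta (t-s)) dB_s for any initial x_0. The Itô integral has variance (by the Itô isometry) sigma^2 * int_0^t exp(-2 theta (t - s)) ds = sigma^2 * (1 - exp(-2 theta t)) / (2 theta), independent of x_0.
With theta = 1, sigma = 3/5:
  Var(X_t) = (3/5)^2 * (1 - exp(-2*1 t)) / (2 * 1) = 9/50 - 9*exp(-2*t)/50.
As t -> infinity, exp(-2*1 t) -> 0, so the stationary variance is sigma^2 / (2 theta) = 9/50.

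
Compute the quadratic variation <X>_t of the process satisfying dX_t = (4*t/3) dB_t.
<X>_t = 16*t^3/27

For an Itô process dX_t = a(t) dt + b(t) dB_t, the quadratic variation is <X>_t = int_0^t b(s)^2 ds (the drift term does not contribute). Here b(s) = 4*s/3, so
  b(s)^2 = 16*s^2/9.
Integrating from 0 to t:
  <X>_t = int_0^t (16*s^2/9) ds = 16*t^3/27.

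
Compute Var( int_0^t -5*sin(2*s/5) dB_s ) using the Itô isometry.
Var = 25*t/2 - 125*sin(4*t/5)/8

The Itô integral of a deterministic integrand f(s) has mean 0 because each increment f(s) * (B_{s+ds} - B_s) has mean 0. By the Itô isometry:
  Var( int_0^t f(s) dB_s ) = E[ (int_0^t f(s) dB_s)^2 ] = int_0^t f(s)^2 ds.
Here f(s) = -5*sin(2*s/5), so f(s)^2 = 25*sin(2*s/5)^2. Integrate:
  int_0^t (25*sin(2*s/5)^2) ds = 25*t/2 - 125*sin(4*t/5)/8.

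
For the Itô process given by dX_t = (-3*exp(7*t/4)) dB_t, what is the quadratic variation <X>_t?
<X>_t = 18*exp(7*t/2)/7 - 18/7

For an Itô process dX_t = a(t) dt + b(t) dB_t, the quadratic variation is <X>_t = int_0^t b(s)^2 ds (the drift term does not contribute). Here b(s) = -3*exp(7*s/4), so
  b(s)^2 = 9*exp(7*s/2).
Integrating from 0 to t:
  <X>_t = int_0^t (9*exp(7*s/2)) ds = 18*exp(7*t/2)/7 - 18/7.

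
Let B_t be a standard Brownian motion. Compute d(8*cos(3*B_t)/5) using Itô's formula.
d(8*cos(3*B_t)/5) = (-36*cos(3*B_t)/5) dt + (-24*sin(3*B_t)/5) dB_t

Itô's formula for f(B_t) gives d f(B_t) = f'(B_t) dB_t + (1/2) f''(B_t) dt. Compute derivatives of f(x) = 8*cos(3*x)/5:
  f'(x)  = -24*sin(3*x)/5
  f''(x) = -72*cos(3*x)/5
Substitute x = B_t and multiply the f'' term by 1/2:
  drift     = (1/2) * (-72*cos(3*x)/5) evaluated at B_t = -36*cos(3*B_t)/5
  diffusion = (-24*sin(3*x)/5) evaluated at B_t = -24*sin(3*B_t)/5
Therefore d(8*cos(3*B_t)/5) = (-36*cos(3*B_t)/5) dt + (-24*sin(3*B_t)/5) dB_t.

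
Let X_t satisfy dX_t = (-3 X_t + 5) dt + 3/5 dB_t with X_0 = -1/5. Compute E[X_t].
E[X_t] = 5/3 - 28*exp(-3*t)/15

Taking expectations and using E[dB_t] = 0, the mean m(t) = E[X_t] satisfies the ODE m'(t) = a m(t) + b with m(0) = x_0. With a = -3, b = 5, x_0 = -1/5, the solution is
  m(t) = x_0 * exp(a t) + (b/a) * (exp(a t) - 1)
       = (-1/5) * exp((-3) t) + (5/(-3)) * (exp((-3) t) - 1)
       = 5/3 - 28*exp(-3*t)/15.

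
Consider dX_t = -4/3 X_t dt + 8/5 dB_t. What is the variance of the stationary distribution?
lim Var(X_t) = 24/25

The OU SDE dX = -theta X dt + sigma dB admits the integrating factor exp(theta t): d(exp(theta t) X_t) = sigma exp(theta t) dB_t. Integrating from 0 to t gives X_t = x_0 * exp(-theta t) + sigma * int_0^t exp(-theta (t-s)) dB_s for any initial x_0. The Itô integral has variance (by the Itô isometry) sigma^2 * int_0^t exp(-2 theta (t - s)) ds = sigma^2 * (1 - exp(-2 theta t)) / (2 theta), independent of x_0.
With theta = 4/3, sigma = 8/5:
  Var(X_t) = (8/5)^2 * (1 - exp(-2*4/3 t)) / (2 * 4/3) = 24/25 - 24*exp(-8*t/3)/25.
As t -> infinity, exp(-2*4/3 t) -> 0, so the stationary variance is sigma^2 / (2 theta) = 24/25.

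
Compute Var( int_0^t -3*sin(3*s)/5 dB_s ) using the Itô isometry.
Var = 9*t/50 - 3*sin(6*t)/100

The Itô integral of a deterministic integrand f(s) has mean 0 because each increment f(s) * (B_{s+ds} - B_s) has mean 0. By the Itô isometry:
  Var( int_0^t f(s) dB_s ) = E[ (int_0^t f(s) dB_s)^2 ] = int_0^t f(s)^2 ds.
Here f(s) = -3*sin(3*s)/5, so f(s)^2 = 9*sin(3*s)^2/25. Integrate:
  int_0^t (9*sin(3*s)^2/25) ds = 9*t/50 - 3*sin(6*t)/100.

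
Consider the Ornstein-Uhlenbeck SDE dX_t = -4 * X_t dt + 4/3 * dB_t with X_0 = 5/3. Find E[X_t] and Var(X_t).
E[X_t] = 5*exp(-4*t)/3; Var(X_t) = 2/9 - 2*exp(-8*t)/9

The OU SDE dX = -theta X dt + sigma dB admits the integrating factor exp(theta t): d(exp(theta t) X_t) = sigma exp(theta t) dB_t. Integrating from 0 to t:
  X_t = x_0 * exp(-theta t) + sigma * int_0^t exp(-theta (t-s)) dB_s.
The Itô integral has mean 0 and (by the Itô isometry) variance sigma^2 * int_0^t exp(-2 theta (t - s)) ds = sigma^2 * (1 - exp(-2 theta t)) / (2 theta).
With theta = 4, sigma = 4/3, x_0 = 5/3:
  E[X_t] = 5/3 * exp(-4 t) = 5*exp(-4*t)/3
  Var(X_t) = (4/3)^2 * (1 - exp(-2*4 t)) / (2 * 4) = 2/9 - 2*exp(-8*t)/9.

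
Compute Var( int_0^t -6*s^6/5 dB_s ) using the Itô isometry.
Var = 36*t^13/325

The Itô integral of a deterministic integrand f(s) has mean 0 because each increment f(s) * (B_{s+ds} - B_s) has mean 0. By the Itô isometry:
  Var( int_0^t f(s) dB_s ) = E[ (int_0^t f(s) dB_s)^2 ] = int_0^t f(s)^2 ds.
Here f(s) = -6*s^6/5, so f(s)^2 = 36*s^12/25. Integrate:
  int_0^t (36*s^12/25) ds = 36*t^13/325.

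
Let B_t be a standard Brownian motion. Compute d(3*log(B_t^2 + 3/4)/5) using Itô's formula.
d(3*log(B_t^2 + 3/4)/5) = (12*(3 - 4*B_t^2)/(5*(4*B_t^2 + 3)^2)) dt + (24*B_t/(5*(4*B_t^2 + 3))) dB_t

Itô's formula for f(B_t) gives d f(B_t) = f'(B_t) dB_t + (1/2) f''(B_t) dt. Compute derivatives of f(x) = 3*log(x^2 + 3/4)/5:
  f'(x)  = 24*x/(5*(4*x^2 + 3))
  f''(x) = 24*(3 - 4*x^2)/(5*(4*x^2 + 3)^2)
Substitute x = B_t and multiply the f'' term by 1/2:
  drift     = (1/2) * (24*(3 - 4*x^2)/(5*(4*x^2 + 3)^2)) evaluated at B_t = 12*(3 - 4*B_t^2)/(5*(4*B_t^2 + 3)^2)
  diffusion = (24*x/(5*(4*x^2 + 3))) evaluated at B_t = 24*B_t/(5*(4*B_t^2 + 3))
Therefore d(3*log(B_t^2 + 3/4)/5) = (12*(3 - 4*B_t^2)/(5*(4*B_t^2 + 3)^2)) dt + (24*B_t/(5*(4*B_t^2 + 3))) dB_t.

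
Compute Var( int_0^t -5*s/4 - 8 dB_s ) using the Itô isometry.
Var = t*(25*t^2 + 480*t + 3072)/48

The Itô integral of a deterministic integrand f(s) has mean 0 because each increment f(s) * (B_{s+ds} - B_s) has mean 0. By the Itô isometry:
  Var( int_0^t f(s) dB_s ) = E[ (int_0^t f(s) dB_s)^2 ] = int_0^t f(s)^2 ds.
Here f(s) = -5*s/4 - 8, so f(s)^2 = (5*s + 32)^2/16. Integrate:
  int_0^t ((5*s + 32)^2/16) ds = t*(25*t^2 + 480*t + 3072)/48.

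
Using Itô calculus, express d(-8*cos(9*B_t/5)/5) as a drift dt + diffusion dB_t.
d(-8*cos(9*B_t/5)/5) = (324*cos(9*B_t/5)/125) dt + (72*sin(9*B_t/5)/25) dB_t

Itô's formula for f(B_t) gives d f(B_t) = f'(B_t) dB_t + (1/2) f''(B_t) dt. Compute derivatives of f(x) = -8*cos(9*x/5)/5:
  f'(x)  = 72*sin(9*x/5)/25
  f''(x) = 648*cos(9*x/5)/125
Substitute x = B_t and multiply the f'' term by 1/2:
  drift     = (1/2) * (648*cos(9*x/5)/125) evaluated at B_t = 324*cos(9*B_t/5)/125
  diffusion = (72*sin(9*x/5)/25) evaluated at B_t = 72*sin(9*B_t/5)/25
Therefore d(-8*cos(9*B_t/5)/5) = (324*cos(9*B_t/5)/125) dt + (72*sin(9*B_t/5)/25) dB_t.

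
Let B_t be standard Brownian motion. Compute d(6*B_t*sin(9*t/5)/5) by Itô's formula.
d(6*B_t*sin(9*t/5)/5) = (54*B_t*cos(9*t/5)/25) dt + (6*sin(9*t/5)/5) dB_t

Itô's formula for f(t, x): d f(t, B_t) = (f_t + (1/2) f_xx) dt + f_x dB_t. Compute partials of f(t, x) = 6*x*sin(9*t/5)/5:
  f_t(t,x)  = 54*x*cos(9*t/5)/25
  f_x(t,x)  = 6*sin(9*t/5)/5
  f_xx(t,x) = 0
Assemble drift = f_t + (1/2) f_xx = 54*x*cos(9*t/5)/25 and diffusion = f_x = 6*sin(9*t/5)/5. Substituting x = B_t:
  d(6*B_t*sin(9*t/5)/5) = (54*B_t*cos(9*t/5)/25) dt + (6*sin(9*t/5)/5) dB_t.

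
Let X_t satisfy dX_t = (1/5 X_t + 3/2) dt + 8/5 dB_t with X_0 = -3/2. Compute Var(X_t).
Var(X_t) = 32*exp(2*t/5)/5 - 32/5

The variance V(t) = Var(X_t) satisfies V'(t) = 2 a V(t) + c^2 with V(0) = 0 (drift coefficient is linear in X, diffusion is constant). With a = 1/5, c = 8/5, the solution is
  V(t) = (c^2 / (2 a)) * (exp(2 a t) - 1)
       = ((8/5)^2 / (2*(1/5))) * (exp((2/5) t) - 1)
       = 32*exp(2*t/5)/5 - 32/5.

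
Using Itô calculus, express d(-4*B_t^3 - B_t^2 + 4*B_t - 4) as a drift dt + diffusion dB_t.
d(-4*B_t^3 - B_t^2 + 4*B_t - 4) = (-12*B_t - 1) dt + (-12*B_t^2 - 2*B_t + 4) dB_t

Itô's formula for f(B_t) gives d f(B_t) = f'(B_t) dB_t + (1/2) f''(B_t) dt. Compute derivatives of f(x) = -4*x^3 - x^2 + 4*x - 4:
  f'(x)  = -12*x^2 - 2*x + 4
  f''(x) = -24*x - 2
Substitute x = B_t and multiply the f'' term by 1/2:
  drift     = (1/2) * (-24*x - 2) evaluated at B_t = -12*B_t - 1
  diffusion = (-12*x^2 - 2*x + 4) evaluated at B_t = -12*B_t^2 - 2*B_t + 4
Therefore d(-4*B_t^3 - B_t^2 + 4*B_t - 4) = (-12*B_t - 1) dt + (-12*B_t^2 - 2*B_t + 4) dB_t.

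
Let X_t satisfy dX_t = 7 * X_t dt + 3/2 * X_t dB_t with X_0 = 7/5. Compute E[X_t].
E[X_t] = 7*exp(7*t)/5

For GBM dX = mu X dt + sigma X dB with X_0 = x_0, apply Itô to Y = log X: dY = (mu - sigma^2/2) dt + sigma dB, so Y_t = log(x_0) + (mu - sigma^2/2) t + sigma B_t and hence X_t = x_0 * exp((mu - sigma^2/2) t + sigma B_t).
With mu = 7, sigma = 3/2, x_0 = 7/5, this gives:
  X_t = 7/5 * exp((47/8) * t + (3/2) * B_t).
Since sigma*B_t ~ Normal(0, sigma^2 t), E[exp(sigma*B_t)] = exp(sigma^2 t / 2); so E[X_t] = x_0 * exp((mu - sigma^2/2) t) * exp(sigma^2 t / 2) = x_0 * exp(mu t) = 7*exp(7*t)/5.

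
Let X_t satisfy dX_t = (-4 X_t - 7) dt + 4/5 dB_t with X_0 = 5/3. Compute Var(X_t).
Var(X_t) = 2/25 - 2*exp(-8*t)/25

The variance V(t) = Var(X_t) satisfies V'(t) = 2 a V(t) + c^2 with V(0) = 0 (drift coefficient is linear in X, diffusion is constant). With a = -4, c = 4/5, the solution is
  V(t) = (c^2 / (2 a)) * (exp(2 a t) - 1)
       = ((4/5)^2 / (2*(-4))) * (exp((-8) t) - 1)
       = 2/25 - 2*exp(-8*t)/25.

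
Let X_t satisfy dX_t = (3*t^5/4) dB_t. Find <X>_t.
<X>_t = 9*t^11/176

For an Itô process dX_t = a(t) dt + b(t) dB_t, the quadratic variation is <X>_t = int_0^t b(s)^2 ds (the drift term does not contribute). Here b(s) = 3*s^5/4, so
  b(s)^2 = 9*s^10/16.
Integrating from 0 to t:
  <X>_t = int_0^t (9*s^10/16) ds = 9*t^11/176.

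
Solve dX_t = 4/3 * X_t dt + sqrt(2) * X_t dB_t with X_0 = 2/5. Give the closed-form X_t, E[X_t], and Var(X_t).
X_t = 2/5 * exp((1/3) t + (sqrt(2)) B_t); E[X_t] = 2*exp(4*t/3)/5; Var(X_t) = 4*(exp(2*t) - 1)*exp(8*t/3)/25

For GBM dX = mu X dt + sigma X dB with X_0 = x_0, apply Itô to Y = log X: dY = (mu - sigma^2/2) dt + sigma dB, so Y_t = log(x_0) + (mu - sigma^2/2) t + sigma B_t and hence X_t = x_0 * exp((mu - sigma^2/2) t + sigma B_t).
With mu = 4/3, sigma = sqrt(2), x_0 = 2/5, this gives:
  X_t = 2/5 * exp((1/3) * t + (sqrt(2)) * B_t).
Since sigma*B_t ~ Normal(0, sigma^2 t), E[exp(sigma*B_t)] = exp(sigma^2 t / 2); so E[X_t] = x_0 * exp((mu - sigma^2/2) t) * exp(sigma^2 t / 2) = x_0 * exp(mu t) = 2*exp(4*t/3)/5.
Var(X_t) = E[X_t^2] - (E[X_t])^2 = x_0^2 * exp(2 mu t) * (exp(sigma^2 t) - 1) = 4*(exp(2*t) - 1)*exp(8*t/3)/25.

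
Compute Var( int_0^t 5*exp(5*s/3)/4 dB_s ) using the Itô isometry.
Var = 15*exp(10*t/3)/32 - 15/32

The Itô integral of a deterministic integrand f(s) has mean 0 because each increment f(s) * (B_{s+ds} - B_s) has mean 0. By the Itô isometry:
  Var( int_0^t f(s) dB_s ) = E[ (int_0^t f(s) dB_s)^2 ] = int_0^t f(s)^2 ds.
Here f(s) = 5*exp(5*s/3)/4, so f(s)^2 = 25*exp(10*s/3)/16. Integrate:
  int_0^t (25*exp(10*s/3)/16) ds = 15*exp(10*t/3)/32 - 15/32.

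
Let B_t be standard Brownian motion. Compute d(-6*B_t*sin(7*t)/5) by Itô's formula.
d(-6*B_t*sin(7*t)/5) = (-42*B_t*cos(7*t)/5) dt + (-6*sin(7*t)/5) dB_t

Itô's formula for f(t, x): d f(t, B_t) = (f_t + (1/2) f_xx) dt + f_x dB_t. Compute partials of f(t, x) = -6*x*sin(7*t)/5:
  f_t(t,x)  = -42*x*cos(7*t)/5
  f_x(t,x)  = -6*sin(7*t)/5
  f_xx(t,x) = 0
Assemble drift = f_t + (1/2) f_xx = -42*x*cos(7*t)/5 and diffusion = f_x = -6*sin(7*t)/5. Substituting x = B_t:
  d(-6*B_t*sin(7*t)/5) = (-42*B_t*cos(7*t)/5) dt + (-6*sin(7*t)/5) dB_t.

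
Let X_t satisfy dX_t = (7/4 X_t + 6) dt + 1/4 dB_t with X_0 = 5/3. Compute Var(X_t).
Var(X_t) = exp(7*t/2)/56 - 1/56

The variance V(t) = Var(X_t) satisfies V'(t) = 2 a V(t) + c^2 with V(0) = 0 (drift coefficient is linear in X, diffusion is constant). With a = 7/4, c = 1/4, the solution is
  V(t) = (c^2 / (2 a)) * (exp(2 a t) - 1)
       = ((1/4)^2 / (2*(7/4))) * (exp((7/2) t) - 1)
       = exp(7*t/2)/56 - 1/56.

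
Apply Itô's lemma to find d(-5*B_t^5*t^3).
d(-5*B_t^5*t^3) = (B_t^3*t^2*(-15*B_t^2 - 50*t)) dt + (-25*B_t^4*t^3) dB_t

Itô's formula for f(t, x): d f(t, B_t) = (f_t + (1/2) f_xx) dt + f_x dB_t. Compute partials of f(t, x) = -5*t^3*x^5:
  f_t(t,x)  = -15*t^2*x^5
  f_x(t,x)  = -25*t^3*x^4
  f_xx(t,x) = -100*t^3*x^3
Assemble drift = f_t + (1/2) f_xx = t^2*x^3*(-50*t - 15*x^2) and diffusion = f_x = -25*t^3*x^4. Substituting x = B_t:
  d(-5*B_t^5*t^3) = (B_t^3*t^2*(-15*B_t^2 - 50*t)) dt + (-25*B_t^4*t^3) dB_t.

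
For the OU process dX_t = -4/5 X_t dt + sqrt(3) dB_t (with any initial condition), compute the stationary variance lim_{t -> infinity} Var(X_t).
lim Var(X_t) = 15/8

The OU SDE dX = -theta X dt + sigma dB admits the integrating factor exp(theta t): d(exp(theta t) X_t) = sigma exp(theta t) dB_t. Integrating from 0 to t gives X_t = x_0 * exp(-theta t) + sigma * int_0^t exp(-theta (t-s)) dB_s for any initial x_0. The Itô integral has variance (by the Itô isometry) sigma^2 * int_0^t exp(-2 theta (t - s)) ds = sigma^2 * (1 - exp(-2 theta t)) / (2 theta), independent of x_0.
With theta = 4/5, sigma = sqrt(3):
  Var(X_t) = (sqrt(3))^2 * (1 - exp(-2*4/5 t)) / (2 * 4/5) = 15/8 - 15*exp(-8*t/5)/8.
As t -> infinity, exp(-2*4/5 t) -> 0, so the stationary variance is sigma^2 / (2 theta) = 15/8.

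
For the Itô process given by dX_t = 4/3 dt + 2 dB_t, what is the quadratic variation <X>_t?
<X>_t = 4*t

For an Itô process dX_t = a(t) dt + b(t) dB_t, the quadratic variation is <X>_t = int_0^t b(s)^2 ds (the drift term does not contribute). Here b(s) = 2, so
  b(s)^2 = 4.
Integrating from 0 to t:
  <X>_t = int_0^t (4) ds = 4*t.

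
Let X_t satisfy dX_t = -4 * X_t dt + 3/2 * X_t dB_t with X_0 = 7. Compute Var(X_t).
Var(X_t) = (49*exp(9*t/4) - 49)*exp(-8*t)

For GBM dX = mu X dt + sigma X dB with X_0 = x_0, apply Itô to Y = log X: dY = (mu - sigma^2/2) dt + sigma dB, so Y_t = log(x_0) + (mu - sigma^2/2) t + sigma B_t and hence X_t = x_0 * exp((mu - sigma^2/2) t + sigma B_t).
With mu = -4, sigma = 3/2, x_0 = 7, this gives:
  X_t = 7 * exp((-41/8) * t + (3/2) * B_t).
Since sigma*B_t ~ Normal(0, sigma^2 t), E[exp(sigma*B_t)] = exp(sigma^2 t / 2); so E[X_t] = x_0 * exp((mu - sigma^2/2) t) * exp(sigma^2 t / 2) = x_0 * exp(mu t) = 7*exp(-4*t).
Var(X_t) = E[X_t^2] - (E[X_t])^2 = x_0^2 * exp(2 mu t) * (exp(sigma^2 t) - 1) = (49*exp(9*t/4) - 49)*exp(-8*t).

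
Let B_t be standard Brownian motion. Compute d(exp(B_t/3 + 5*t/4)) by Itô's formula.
d(exp(B_t/3 + 5*t/4)) = (47*exp(B_t/3 + 5*t/4)/36) dt + (exp(B_t/3 + 5*t/4)/3) dB_t

Itô's formula for f(t, x): d f(t, B_t) = (f_t + (1/2) f_xx) dt + f_x dB_t. Compute partials of f(t, x) = exp(5*t/4 + x/3):
  f_t(t,x)  = 5*exp(5*t/4 + x/3)/4
  f_x(t,x)  = exp(5*t/4 + x/3)/3
  f_xx(t,x) = exp(5*t/4 + x/3)/9
Assemble drift = f_t + (1/2) f_xx = 47*exp(5*t/4 + x/3)/36 and diffusion = f_x = exp(5*t/4 + x/3)/3. Substituting x = B_t:
  d(exp(B_t/3 + 5*t/4)) = (47*exp(B_t/3 + 5*t/4)/36) dt + (exp(B_t/3 + 5*t/4)/3) dB_t.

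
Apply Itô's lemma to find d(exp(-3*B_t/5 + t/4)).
d(exp(-3*B_t/5 + t/4)) = (43*exp(-3*B_t/5 + t/4)/100) dt + (-3*exp(-3*B_t/5 + t/4)/5) dB_t

Itô's formula for f(t, x): d f(t, B_t) = (f_t + (1/2) f_xx) dt + f_x dB_t. Compute partials of f(t, x) = exp(t/4 - 3*x/5):
  f_t(t,x)  = exp(t/4 - 3*x/5)/4
  f_x(t,x)  = -3*exp(t/4 - 3*x/5)/5
  f_xx(t,x) = 9*exp(t/4 - 3*x/5)/25
Assemble drift = f_t + (1/2) f_xx = 43*exp(t/4 - 3*x/5)/100 and diffusion = f_x = -3*exp(t/4 - 3*x/5)/5. Substituting x = B_t:
  d(exp(-3*B_t/5 + t/4)) = (43*exp(-3*B_t/5 + t/4)/100) dt + (-3*exp(-3*B_t/5 + t/4)/5) dB_t.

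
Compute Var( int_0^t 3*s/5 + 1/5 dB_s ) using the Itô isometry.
Var = t*(3*t^2 + 3*t + 1)/25

The Itô integral of a deterministic integrand f(s) has mean 0 because each increment f(s) * (B_{s+ds} - B_s) has mean 0. By the Itô isometry:
  Var( int_0^t f(s) dB_s ) = E[ (int_0^t f(s) dB_s)^2 ] = int_0^t f(s)^2 ds.
Here f(s) = 3*s/5 + 1/5, so f(s)^2 = (3*s + 1)^2/25. Integrate:
  int_0^t ((3*s + 1)^2/25) ds = t*(3*t^2 + 3*t + 1)/25.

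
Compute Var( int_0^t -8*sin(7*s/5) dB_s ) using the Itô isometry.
Var = 32*t - 80*sin(14*t/5)/7

The Itô integral of a deterministic integrand f(s) has mean 0 because each increment f(s) * (B_{s+ds} - B_s) has mean 0. By the Itô isometry:
  Var( int_0^t f(s) dB_s ) = E[ (int_0^t f(s) dB_s)^2 ] = int_0^t f(s)^2 ds.
Here f(s) = -8*sin(7*s/5), so f(s)^2 = 64*sin(7*s/5)^2. Integrate:
  int_0^t (64*sin(7*s/5)^2) ds = 32*t - 80*sin(14*t/5)/7.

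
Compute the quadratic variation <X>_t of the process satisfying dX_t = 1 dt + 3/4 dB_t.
<X>_t = 9*t/16

For an Itô process dX_t = a(t) dt + b(t) dB_t, the quadratic variation is <X>_t = int_0^t b(s)^2 ds (the drift term does not contribute). Here b(s) = 3/4, so
  b(s)^2 = 9/16.
Integrating from 0 to t:
  <X>_t = int_0^t (9/16) ds = 9*t/16.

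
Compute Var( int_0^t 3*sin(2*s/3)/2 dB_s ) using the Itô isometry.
Var = 9*t/8 - 27*sin(4*t/3)/32

The Itô integral of a deterministic integrand f(s) has mean 0 because each increment f(s) * (B_{s+ds} - B_s) has mean 0. By the Itô isometry:
  Var( int_0^t f(s) dB_s ) = E[ (int_0^t f(s) dB_s)^2 ] = int_0^t f(s)^2 ds.
Here f(s) = 3*sin(2*s/3)/2, so f(s)^2 = 9*sin(2*s/3)^2/4. Integrate:
  int_0^t (9*sin(2*s/3)^2/4) ds = 9*t/8 - 27*sin(4*t/3)/32.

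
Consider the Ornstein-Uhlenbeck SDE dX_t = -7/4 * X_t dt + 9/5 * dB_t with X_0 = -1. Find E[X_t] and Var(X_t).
E[X_t] = -exp(-7*t/4); Var(X_t) = 162/175 - 162*exp(-7*t/2)/175

The OU SDE dX = -theta X dt + sigma dB admits the integrating factor exp(theta t): d(exp(theta t) X_t) = sigma exp(theta t) dB_t. Integrating from 0 to t:
  X_t = x_0 * exp(-theta t) + sigma * int_0^t exp(-theta (t-s)) dB_s.
The Itô integral has mean 0 and (by the Itô isometry) variance sigma^2 * int_0^t exp(-2 theta (t - s)) ds = sigma^2 * (1 - exp(-2 theta t)) / (2 theta).
With theta = 7/4, sigma = 9/5, x_0 = -1:
  E[X_t] = -1 * exp(-7/4 t) = -exp(-7*t/4)
  Var(X_t) = (9/5)^2 * (1 - exp(-2*7/4 t)) / (2 * 7/4) = 162/175 - 162*exp(-7*t/2)/175.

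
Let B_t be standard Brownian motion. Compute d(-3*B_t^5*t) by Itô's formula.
d(-3*B_t^5*t) = (3*B_t^3*(-B_t^2 - 10*t)) dt + (-15*B_t^4*t) dB_t

Itô's formula for f(t, x): d f(t, B_t) = (f_t + (1/2) f_xx) dt + f_x dB_t. Compute partials of f(t, x) = -3*t*x^5:
  f_t(t,x)  = -3*x^5
  f_x(t,x)  = -15*t*x^4
  f_xx(t,x) = -60*t*x^3
Assemble drift = f_t + (1/2) f_xx = 3*x^3*(-10*t - x^2) and diffusion = f_x = -15*t*x^4. Substituting x = B_t:
  d(-3*B_t^5*t) = (3*B_t^3*(-B_t^2 - 10*t)) dt + (-15*B_t^4*t) dB_t.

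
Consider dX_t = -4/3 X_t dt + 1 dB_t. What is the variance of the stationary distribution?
lim Var(X_t) = 3/8

The OU SDE dX = -theta X dt + sigma dB admits the integrating factor exp(theta t): d(exp(theta t) X_t) = sigma exp(theta t) dB_t. Integrating from 0 to t gives X_t = x_0 * exp(-theta t) + sigma * int_0^t exp(-theta (t-s)) dB_s for any initial x_0. The Itô integral has variance (by the Itô isometry) sigma^2 * int_0^t exp(-2 theta (t - s)) ds = sigma^2 * (1 - exp(-2 theta t)) / (2 theta), independent of x_0.
With theta = 4/3, sigma = 1:
  Var(X_t) = (1)^2 * (1 - exp(-2*4/3 t)) / (2 * 4/3) = 3/8 - 3*exp(-8*t/3)/8.
As t -> infinity, exp(-2*4/3 t) -> 0, so the stationary variance is sigma^2 / (2 theta) = 3/8.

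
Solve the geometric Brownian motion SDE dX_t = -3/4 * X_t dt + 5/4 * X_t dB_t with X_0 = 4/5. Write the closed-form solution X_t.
X_t = 4/5 * exp((-49/32) * t + (5/4) * B_t)

For GBM dX = mu X dt + sigma X dB with X_0 = x_0, apply Itô to Y = log X: dY = (mu - sigma^2/2) dt + sigma dB, so Y_t = log(x_0) + (mu - sigma^2/2) t + sigma B_t and hence X_t = x_0 * exp((mu - sigma^2/2) t + sigma B_t).
With mu = -3/4, sigma = 5/4, x_0 = 4/5, this gives:
  X_t = 4/5 * exp((-49/32) * t + (5/4) * B_t).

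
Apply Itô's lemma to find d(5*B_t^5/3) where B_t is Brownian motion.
d(5*B_t^5/3) = (50*B_t^3/3) dt + (25*B_t^4/3) dB_t

Itô's formula for f(B_t) gives d f(B_t) = f'(B_t) dB_t + (1/2) f''(B_t) dt. Compute derivatives of f(x) = 5*x^5/3:
  f'(x)  = 25*x^4/3
  f''(x) = 100*x^3/3
Substitute x = B_t and multiply the f'' term by 1/2:
  drift     = (1/2) * (100*x^3/3) evaluated at B_t = 50*B_t^3/3
  diffusion = (25*x^4/3) evaluated at B_t = 25*B_t^4/3
Therefore d(5*B_t^5/3) = (50*B_t^3/3) dt + (25*B_t^4/3) dB_t.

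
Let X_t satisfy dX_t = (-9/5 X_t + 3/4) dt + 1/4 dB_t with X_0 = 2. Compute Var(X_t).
Var(X_t) = 5/288 - 5*exp(-18*t/5)/288

The variance V(t) = Var(X_t) satisfies V'(t) = 2 a V(t) + c^2 with V(0) = 0 (drift coefficient is linear in X, diffusion is constant). With a = -9/5, c = 1/4, the solution is
  V(t) = (c^2 / (2 a)) * (exp(2 a t) - 1)
       = ((1/4)^2 / (2*(-9/5))) * (exp((-18/5) t) - 1)
       = 5/288 - 5*exp(-18*t/5)/288.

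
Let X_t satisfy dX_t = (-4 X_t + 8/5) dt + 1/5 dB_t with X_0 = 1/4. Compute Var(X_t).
Var(X_t) = 1/200 - exp(-8*t)/200

The variance V(t) = Var(X_t) satisfies V'(t) = 2 a V(t) + c^2 with V(0) = 0 (drift coefficient is linear in X, diffusion is constant). With a = -4, c = 1/5, the solution is
  V(t) = (c^2 / (2 a)) * (exp(2 a t) - 1)
       = ((1/5)^2 / (2*(-4))) * (exp((-8) t) - 1)
       = 1/200 - exp(-8*t)/200.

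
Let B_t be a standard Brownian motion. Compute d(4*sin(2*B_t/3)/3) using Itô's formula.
d(4*sin(2*B_t/3)/3) = (-8*sin(2*B_t/3)/27) dt + (8*cos(2*B_t/3)/9) dB_t

Itô's formula for f(B_t) gives d f(B_t) = f'(B_t) dB_t + (1/2) f''(B_t) dt. Compute derivatives of f(x) = 4*sin(2*x/3)/3:
  f'(x)  = 8*cos(2*x/3)/9
  f''(x) = -16*sin(2*x/3)/27
Substitute x = B_t and multiply the f'' term by 1/2:
  drift     = (1/2) * (-16*sin(2*x/3)/27) evaluated at B_t = -8*sin(2*B_t/3)/27
  diffusion = (8*cos(2*x/3)/9) evaluated at B_t = 8*cos(2*B_t/3)/9
Therefore d(4*sin(2*B_t/3)/3) = (-8*sin(2*B_t/3)/27) dt + (8*cos(2*B_t/3)/9) dB_t.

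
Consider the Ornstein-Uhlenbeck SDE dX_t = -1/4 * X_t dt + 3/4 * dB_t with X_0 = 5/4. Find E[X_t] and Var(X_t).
E[X_t] = 5*exp(-t/4)/4; Var(X_t) = 9/8 - 9*exp(-t/2)/8

The OU SDE dX = -theta X dt + sigma dB admits the integrating factor exp(theta t): d(exp(theta t) X_t) = sigma exp(theta t) dB_t. Integrating from 0 to t:
  X_t = x_0 * exp(-theta t) + sigma * int_0^t exp(-theta (t-s)) dB_s.
The Itô integral has mean 0 and (by the Itô isometry) variance sigma^2 * int_0^t exp(-2 theta (t - s)) ds = sigma^2 * (1 - exp(-2 theta t)) / (2 theta).
With theta = 1/4, sigma = 3/4, x_0 = 5/4:
  E[X_t] = 5/4 * exp(-1/4 t) = 5*exp(-t/4)/4
  Var(X_t) = (3/4)^2 * (1 - exp(-2*1/4 t)) / (2 * 1/4) = 9/8 - 9*exp(-t/2)/8.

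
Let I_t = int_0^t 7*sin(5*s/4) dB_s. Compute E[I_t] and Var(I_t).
E[I_t] = 0; Var(I_t) = 49*t/2 - 49*sin(5*t/2)/5

The Itô integral of a deterministic integrand f(s) has mean 0 because each increment f(s) * (B_{s+ds} - B_s) has mean 0. By the Itô isometry:
  Var( int_0^t f(s) dB_s ) = E[ (int_0^t f(s) dB_s)^2 ] = int_0^t f(s)^2 ds.
Here f(s) = 7*sin(5*s/4), so f(s)^2 = 49*sin(5*s/4)^2. Integrate:
  int_0^t (49*sin(5*s/4)^2) ds = 49*t/2 - 49*sin(5*t/2)/5.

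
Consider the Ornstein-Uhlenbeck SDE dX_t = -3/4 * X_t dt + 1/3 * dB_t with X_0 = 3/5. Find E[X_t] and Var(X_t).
E[X_t] = 3*exp(-3*t/4)/5; Var(X_t) = 2/27 - 2*exp(-3*t/2)/27

The OU SDE dX = -theta X dt + sigma dB admits the integrating factor exp(theta t): d(exp(theta t) X_t) = sigma exp(theta t) dB_t. Integrating from 0 to t:
  X_t = x_0 * exp(-theta t) + sigma * int_0^t exp(-theta (t-s)) dB_s.
The Itô integral has mean 0 and (by the Itô isometry) variance sigma^2 * int_0^t exp(-2 theta (t - s)) ds = sigma^2 * (1 - exp(-2 theta t)) / (2 theta).
With theta = 3/4, sigma = 1/3, x_0 = 3/5:
  E[X_t] = 3/5 * exp(-3/4 t) = 3*exp(-3*t/4)/5
  Var(X_t) = (1/3)^2 * (1 - exp(-2*3/4 t)) / (2 * 3/4) = 2/27 - 2*exp(-3*t/2)/27.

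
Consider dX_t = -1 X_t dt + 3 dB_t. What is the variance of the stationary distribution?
lim Var(X_t) = 9/2

The OU SDE dX = -theta X dt + sigma dB admits the integrating factor exp(theta t): d(exp(theta t) X_t) = sigma exp(theta t) dB_t. Integrating from 0 to t gives X_t = x_0 * exp(-theta t) + sigma * int_0^t exp(-theta (t-s)) dB_s for any initial x_0. The Itô integral has variance (by the Itô isometry) sigma^2 * int_0^t exp(-2 theta (t - s)) ds = sigma^2 * (1 - exp(-2 theta t)) / (2 theta), independent of x_0.
With theta = 1, sigma = 3:
  Var(X_t) = (3)^2 * (1 - exp(-2*1 t)) / (2 * 1) = 9/2 - 9*exp(-2*t)/2.
As t -> infinity, exp(-2*1 t) -> 0, so the stationary variance is sigma^2 / (2 theta) = 9/2.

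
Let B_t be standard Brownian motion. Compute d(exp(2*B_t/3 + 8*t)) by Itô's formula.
d(exp(2*B_t/3 + 8*t)) = (74*exp(2*B_t/3 + 8*t)/9) dt + (2*exp(2*B_t/3 + 8*t)/3) dB_t

Itô's formula for f(t, x): d f(t, B_t) = (f_t + (1/2) f_xx) dt + f_x dB_t. Compute partials of f(t, x) = exp(8*t + 2*x/3):
  f_t(t,x)  = 8*exp(8*t + 2*x/3)
  f_x(t,x)  = 2*exp(8*t + 2*x/3)/3
  f_xx(t,x) = 4*exp(8*t + 2*x/3)/9
Assemble drift = f_t + (1/2) f_xx = 74*exp(8*t + 2*x/3)/9 and diffusion = f_x = 2*exp(8*t + 2*x/3)/3. Substituting x = B_t:
  d(exp(2*B_t/3 + 8*t)) = (74*exp(2*B_t/3 + 8*t)/9) dt + (2*exp(2*B_t/3 + 8*t)/3) dB_t.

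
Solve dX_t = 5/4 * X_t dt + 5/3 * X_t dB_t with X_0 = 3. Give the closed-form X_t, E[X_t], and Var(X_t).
X_t = 3 * exp((-5/36) t + (5/3) B_t); E[X_t] = 3*exp(5*t/4); Var(X_t) = 9*(exp(25*t/9) - 1)*exp(5*t/2)

For GBM dX = mu X dt + sigma X dB with X_0 = x_0, apply Itô to Y = log X: dY = (mu - sigma^2/2) dt + sigma dB, so Y_t = log(x_0) + (mu - sigma^2/2) t + sigma B_t and hence X_t = x_0 * exp((mu - sigma^2/2) t + sigma B_t).
With mu = 5/4, sigma = 5/3, x_0 = 3, this gives:
  X_t = 3 * exp((-5/36) * t + (5/3) * B_t).
Since sigma*B_t ~ Normal(0, sigma^2 t), E[exp(sigma*B_t)] = exp(sigma^2 t / 2); so E[X_t] = x_0 * exp((mu - sigma^2/2) t) * exp(sigma^2 t / 2) = x_0 * exp(mu t) = 3*exp(5*t/4).
Var(X_t) = E[X_t^2] - (E[X_t])^2 = x_0^2 * exp(2 mu t) * (exp(sigma^2 t) - 1) = 9*(exp(25*t/9) - 1)*exp(5*t/2).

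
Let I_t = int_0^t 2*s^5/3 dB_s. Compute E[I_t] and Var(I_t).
E[I_t] = 0; Var(I_t) = 4*t^11/99

The Itô integral of a deterministic integrand f(s) has mean 0 because each increment f(s) * (B_{s+ds} - B_s) has mean 0. By the Itô isometry:
  Var( int_0^t f(s) dB_s ) = E[ (int_0^t f(s) dB_s)^2 ] = int_0^t f(s)^2 ds.
Here f(s) = 2*s^5/3, so f(s)^2 = 4*s^10/9. Integrate:
  int_0^t (4*s^10/9) ds = 4*t^11/99.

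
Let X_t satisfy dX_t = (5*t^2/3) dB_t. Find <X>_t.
<X>_t = 5*t^5/9

For an Itô process dX_t = a(t) dt + b(t) dB_t, the quadratic variation is <X>_t = int_0^t b(s)^2 ds (the drift term does not contribute). Here b(s) = 5*s^2/3, so
  b(s)^2 = 25*s^4/9.
Integrating from 0 to t:
  <X>_t = int_0^t (25*s^4/9) ds = 5*t^5/9.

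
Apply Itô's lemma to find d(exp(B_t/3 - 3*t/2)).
d(exp(B_t/3 - 3*t/2)) = (-13*exp(B_t/3 - 3*t/2)/9) dt + (exp(B_t/3 - 3*t/2)/3) dB_t

Itô's formula for f(t, x): d f(t, B_t) = (f_t + (1/2) f_xx) dt + f_x dB_t. Compute partials of f(t, x) = exp(-3*t/2 + x/3):
  f_t(t,x)  = -3*exp(-3*t/2 + x/3)/2
  f_x(t,x)  = exp(-3*t/2 + x/3)/3
  f_xx(t,x) = exp(-3*t/2 + x/3)/9
Assemble drift = f_t + (1/2) f_xx = -13*exp(-3*t/2 + x/3)/9 and diffusion = f_x = exp(-3*t/2 + x/3)/3. Substituting x = B_t:
  d(exp(B_t/3 - 3*t/2)) = (-13*exp(B_t/3 - 3*t/2)/9) dt + (exp(B_t/3 - 3*t/2)/3) dB_t.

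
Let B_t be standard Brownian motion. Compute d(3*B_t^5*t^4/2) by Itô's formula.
d(3*B_t^5*t^4/2) = (B_t^3*t^3*(6*B_t^2 + 15*t)) dt + (15*B_t^4*t^4/2) dB_t

Itô's formula for f(t, x): d f(t, B_t) = (f_t + (1/2) f_xx) dt + f_x dB_t. Compute partials of f(t, x) = 3*t^4*x^5/2:
  f_t(t,x)  = 6*t^3*x^5
  f_x(t,x)  = 15*t^4*x^4/2
  f_xx(t,x) = 30*t^4*x^3
Assemble drift = f_t + (1/2) f_xx = t^3*x^3*(15*t + 6*x^2) and diffusion = f_x = 15*t^4*x^4/2. Substituting x = B_t:
  d(3*B_t^5*t^4/2) = (B_t^3*t^3*(6*B_t^2 + 15*t)) dt + (15*B_t^4*t^4/2) dB_t.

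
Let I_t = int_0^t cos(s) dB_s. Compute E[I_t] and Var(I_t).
E[I_t] = 0; Var(I_t) = t/2 + sin(2*t)/4

The Itô integral of a deterministic integrand f(s) has mean 0 because each increment f(s) * (B_{s+ds} - B_s) has mean 0. By the Itô isometry:
  Var( int_0^t f(s) dB_s ) = E[ (int_0^t f(s) dB_s)^2 ] = int_0^t f(s)^2 ds.
Here f(s) = cos(s), so f(s)^2 = cos(s)^2. Integrate:
  int_0^t (cos(s)^2) ds = t/2 + sin(2*t)/4.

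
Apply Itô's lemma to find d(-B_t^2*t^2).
d(-B_t^2*t^2) = (t*(-2*B_t^2 - t)) dt + (-2*B_t*t^2) dB_t

Itô's formula for f(t, x): d f(t, B_t) = (f_t + (1/2) f_xx) dt + f_x dB_t. Compute partials of f(t, x) = -t^2*x^2:
  f_t(t,x)  = -2*t*x^2
  f_x(t,x)  = -2*t^2*x
  f_xx(t,x) = -2*t^2
Assemble drift = f_t + (1/2) f_xx = t*(-t - 2*x^2) and diffusion = f_x = -2*t^2*x. Substituting x = B_t:
  d(-B_t^2*t^2) = (t*(-2*B_t^2 - t)) dt + (-2*B_t*t^2) dB_t.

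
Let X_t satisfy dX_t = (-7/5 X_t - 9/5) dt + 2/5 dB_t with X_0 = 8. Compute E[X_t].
E[X_t] = -9/7 + 65*exp(-7*t/5)/7

Taking expectations and using E[dB_t] = 0, the mean m(t) = E[X_t] satisfies the ODE m'(t) = a m(t) + b with m(0) = x_0. With a = -7/5, b = -9/5, x_0 = 8, the solution is
  m(t) = x_0 * exp(a t) + (b/a) * (exp(a t) - 1)
       = 8 * exp((-7/5) t) + ((-9/5)/(-7/5)) * (exp((-7/5) t) - 1)
       = -9/7 + 65*exp(-7*t/5)/7.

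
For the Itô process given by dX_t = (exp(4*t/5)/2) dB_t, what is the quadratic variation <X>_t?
<X>_t = 5*exp(8*t/5)/32 - 5/32

For an Itô process dX_t = a(t) dt + b(t) dB_t, the quadratic variation is <X>_t = int_0^t b(s)^2 ds (the drift term does not contribute). Here b(s) = exp(4*s/5)/2, so
  b(s)^2 = exp(8*s/5)/4.
Integrating from 0 to t:
  <X>_t = int_0^t (exp(8*s/5)/4) ds = 5*exp(8*t/5)/32 - 5/32.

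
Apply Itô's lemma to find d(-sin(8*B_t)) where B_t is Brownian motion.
d(-sin(8*B_t)) = (32*sin(8*B_t)) dt + (-8*cos(8*B_t)) dB_t

Itô's formula for f(B_t) gives d f(B_t) = f'(B_t) dB_t + (1/2) f''(B_t) dt. Compute derivatives of f(x) = -sin(8*x):
  f'(x)  = -8*cos(8*x)
  f''(x) = 64*sin(8*x)
Substitute x = B_t and multiply the f'' term by 1/2:
  drift     = (1/2) * (64*sin(8*x)) evaluated at B_t = 32*sin(8*B_t)
  diffusion = (-8*cos(8*x)) evaluated at B_t = -8*cos(8*B_t)
Therefore d(-sin(8*B_t)) = (32*sin(8*B_t)) dt + (-8*cos(8*B_t)) dB_t.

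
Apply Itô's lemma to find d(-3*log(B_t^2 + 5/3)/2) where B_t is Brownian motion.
d(-3*log(B_t^2 + 5/3)/2) = (9*(3*B_t^2 - 5)/(2*(3*B_t^2 + 5)^2)) dt + (-9*B_t/(3*B_t^2 + 5)) dB_t

Itô's formula for f(B_t) gives d f(B_t) = f'(B_t) dB_t + (1/2) f''(B_t) dt. Compute derivatives of f(x) = -3*log(x^2 + 5/3)/2:
  f'(x)  = -9*x/(3*x^2 + 5)
  f''(x) = 9*(3*x^2 - 5)/(3*x^2 + 5)^2
Substitute x = B_t and multiply the f'' term by 1/2:
  drift     = (1/2) * (9*(3*x^2 - 5)/(3*x^2 + 5)^2) evaluated at B_t = 9*(3*B_t^2 - 5)/(2*(3*B_t^2 + 5)^2)
  diffusion = (-9*x/(3*x^2 + 5)) evaluated at B_t = -9*B_t/(3*B_t^2 + 5)
Therefore d(-3*log(B_t^2 + 5/3)/2) = (9*(3*B_t^2 - 5)/(2*(3*B_t^2 + 5)^2)) dt + (-9*B_t/(3*B_t^2 + 5)) dB_t.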